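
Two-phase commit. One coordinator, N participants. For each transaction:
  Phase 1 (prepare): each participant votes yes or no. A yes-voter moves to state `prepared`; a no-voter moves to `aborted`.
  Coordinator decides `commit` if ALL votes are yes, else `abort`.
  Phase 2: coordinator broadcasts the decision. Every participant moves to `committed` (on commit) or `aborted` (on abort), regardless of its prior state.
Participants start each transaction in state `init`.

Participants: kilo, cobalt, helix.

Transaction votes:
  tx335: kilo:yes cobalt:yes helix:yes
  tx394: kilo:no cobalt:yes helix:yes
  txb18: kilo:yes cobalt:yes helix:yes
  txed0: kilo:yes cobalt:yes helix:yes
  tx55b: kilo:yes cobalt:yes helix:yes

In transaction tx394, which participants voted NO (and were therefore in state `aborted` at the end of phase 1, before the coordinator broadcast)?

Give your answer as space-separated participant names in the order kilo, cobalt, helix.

Answer: kilo

Derivation:
Txn tx394 phase 1: kilo no -> aborted; cobalt yes -> prepared; helix yes -> prepared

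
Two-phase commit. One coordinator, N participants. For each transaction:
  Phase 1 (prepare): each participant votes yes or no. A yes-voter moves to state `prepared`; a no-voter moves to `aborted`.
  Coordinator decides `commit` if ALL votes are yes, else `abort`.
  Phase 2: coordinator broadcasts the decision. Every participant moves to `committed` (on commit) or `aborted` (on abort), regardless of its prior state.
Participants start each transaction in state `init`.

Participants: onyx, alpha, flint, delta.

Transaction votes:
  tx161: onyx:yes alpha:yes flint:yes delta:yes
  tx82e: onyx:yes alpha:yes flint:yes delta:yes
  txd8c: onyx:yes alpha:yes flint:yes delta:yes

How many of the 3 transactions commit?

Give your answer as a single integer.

Answer: 3

Derivation:
tx161: all yes -> commit (commits=1)
tx82e: all yes -> commit (commits=2)
txd8c: all yes -> commit (commits=3)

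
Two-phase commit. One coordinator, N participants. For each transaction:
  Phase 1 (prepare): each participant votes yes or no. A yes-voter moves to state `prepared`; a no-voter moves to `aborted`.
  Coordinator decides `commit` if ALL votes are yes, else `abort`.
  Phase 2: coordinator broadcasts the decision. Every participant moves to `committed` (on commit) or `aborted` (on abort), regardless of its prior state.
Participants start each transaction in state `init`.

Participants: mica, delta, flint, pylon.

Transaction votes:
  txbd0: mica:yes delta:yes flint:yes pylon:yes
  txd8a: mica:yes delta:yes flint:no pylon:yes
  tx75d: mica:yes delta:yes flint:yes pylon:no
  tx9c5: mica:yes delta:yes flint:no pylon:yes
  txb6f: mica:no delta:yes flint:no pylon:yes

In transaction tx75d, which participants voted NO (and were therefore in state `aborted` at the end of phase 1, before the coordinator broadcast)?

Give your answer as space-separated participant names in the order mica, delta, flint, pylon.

Txn tx75d phase 1: mica yes -> prepared; delta yes -> prepared; flint yes -> prepared; pylon no -> aborted

Answer: pylon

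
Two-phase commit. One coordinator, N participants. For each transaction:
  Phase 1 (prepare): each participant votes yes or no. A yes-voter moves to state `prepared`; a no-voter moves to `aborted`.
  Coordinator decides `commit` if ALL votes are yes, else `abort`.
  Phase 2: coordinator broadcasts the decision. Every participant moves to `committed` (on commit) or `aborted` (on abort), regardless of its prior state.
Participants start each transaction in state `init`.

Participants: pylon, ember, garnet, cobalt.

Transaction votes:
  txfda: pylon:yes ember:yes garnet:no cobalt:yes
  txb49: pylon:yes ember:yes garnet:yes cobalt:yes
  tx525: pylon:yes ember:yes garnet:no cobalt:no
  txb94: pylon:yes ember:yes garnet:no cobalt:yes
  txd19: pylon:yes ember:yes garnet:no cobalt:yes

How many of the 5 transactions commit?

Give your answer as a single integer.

txfda: no from garnet -> abort (commits=0)
txb49: all yes -> commit (commits=1)
tx525: no from garnet, cobalt -> abort (commits=1)
txb94: no from garnet -> abort (commits=1)
txd19: no from garnet -> abort (commits=1)

Answer: 1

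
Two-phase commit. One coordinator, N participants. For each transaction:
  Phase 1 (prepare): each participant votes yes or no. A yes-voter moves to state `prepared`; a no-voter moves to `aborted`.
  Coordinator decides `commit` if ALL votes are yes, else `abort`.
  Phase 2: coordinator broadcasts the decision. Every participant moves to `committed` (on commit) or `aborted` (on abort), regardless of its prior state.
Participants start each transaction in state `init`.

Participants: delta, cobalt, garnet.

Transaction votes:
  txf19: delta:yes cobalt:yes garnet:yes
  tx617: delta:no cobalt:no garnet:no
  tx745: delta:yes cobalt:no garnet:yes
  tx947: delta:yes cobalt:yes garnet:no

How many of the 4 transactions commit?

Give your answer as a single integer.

txf19: all yes -> commit (commits=1)
tx617: no from delta, cobalt, garnet -> abort (commits=1)
tx745: no from cobalt -> abort (commits=1)
tx947: no from garnet -> abort (commits=1)

Answer: 1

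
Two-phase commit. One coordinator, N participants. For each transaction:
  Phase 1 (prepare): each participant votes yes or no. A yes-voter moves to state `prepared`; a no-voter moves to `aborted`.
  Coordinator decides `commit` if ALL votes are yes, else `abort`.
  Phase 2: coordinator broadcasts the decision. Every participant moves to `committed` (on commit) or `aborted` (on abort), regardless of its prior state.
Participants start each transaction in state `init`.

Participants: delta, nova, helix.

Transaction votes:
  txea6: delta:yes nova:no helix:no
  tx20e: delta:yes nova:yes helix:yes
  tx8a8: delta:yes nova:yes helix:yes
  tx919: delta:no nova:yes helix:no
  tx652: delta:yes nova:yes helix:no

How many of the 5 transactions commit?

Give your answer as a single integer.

txea6: no from nova, helix -> abort (commits=0)
tx20e: all yes -> commit (commits=1)
tx8a8: all yes -> commit (commits=2)
tx919: no from delta, helix -> abort (commits=2)
tx652: no from helix -> abort (commits=2)

Answer: 2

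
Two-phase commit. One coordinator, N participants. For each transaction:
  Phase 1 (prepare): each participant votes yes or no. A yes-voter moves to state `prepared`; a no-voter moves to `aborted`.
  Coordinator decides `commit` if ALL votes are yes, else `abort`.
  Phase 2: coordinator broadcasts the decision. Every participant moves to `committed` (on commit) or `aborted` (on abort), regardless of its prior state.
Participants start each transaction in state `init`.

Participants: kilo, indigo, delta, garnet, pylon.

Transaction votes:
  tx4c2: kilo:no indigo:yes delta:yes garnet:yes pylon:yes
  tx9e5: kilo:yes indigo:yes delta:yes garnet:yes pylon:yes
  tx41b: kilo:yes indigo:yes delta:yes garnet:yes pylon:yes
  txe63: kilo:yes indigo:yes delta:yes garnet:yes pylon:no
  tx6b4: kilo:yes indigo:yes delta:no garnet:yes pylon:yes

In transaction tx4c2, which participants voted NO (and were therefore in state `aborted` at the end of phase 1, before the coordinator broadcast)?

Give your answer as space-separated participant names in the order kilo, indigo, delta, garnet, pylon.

Txn tx4c2 phase 1: kilo no -> aborted; indigo yes -> prepared; delta yes -> prepared; garnet yes -> prepared; pylon yes -> prepared

Answer: kilo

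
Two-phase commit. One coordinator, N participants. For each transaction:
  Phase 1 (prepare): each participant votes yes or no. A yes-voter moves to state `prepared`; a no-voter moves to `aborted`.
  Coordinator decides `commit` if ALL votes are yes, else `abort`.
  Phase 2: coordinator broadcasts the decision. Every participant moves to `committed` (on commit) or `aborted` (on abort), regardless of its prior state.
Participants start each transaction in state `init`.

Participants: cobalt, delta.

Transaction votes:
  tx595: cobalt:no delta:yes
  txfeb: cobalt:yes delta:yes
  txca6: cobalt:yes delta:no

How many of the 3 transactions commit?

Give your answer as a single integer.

tx595: no from cobalt -> abort (commits=0)
txfeb: all yes -> commit (commits=1)
txca6: no from delta -> abort (commits=1)

Answer: 1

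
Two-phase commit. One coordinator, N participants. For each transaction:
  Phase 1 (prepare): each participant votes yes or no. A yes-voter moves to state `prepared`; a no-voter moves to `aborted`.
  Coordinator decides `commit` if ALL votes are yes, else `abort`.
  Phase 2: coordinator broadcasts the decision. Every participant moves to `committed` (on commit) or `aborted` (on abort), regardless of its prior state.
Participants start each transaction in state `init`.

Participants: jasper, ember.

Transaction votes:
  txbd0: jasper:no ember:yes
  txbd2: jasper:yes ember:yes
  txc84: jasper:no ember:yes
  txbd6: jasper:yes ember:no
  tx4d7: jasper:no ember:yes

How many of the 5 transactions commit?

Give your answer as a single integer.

txbd0: no from jasper -> abort (commits=0)
txbd2: all yes -> commit (commits=1)
txc84: no from jasper -> abort (commits=1)
txbd6: no from ember -> abort (commits=1)
tx4d7: no from jasper -> abort (commits=1)

Answer: 1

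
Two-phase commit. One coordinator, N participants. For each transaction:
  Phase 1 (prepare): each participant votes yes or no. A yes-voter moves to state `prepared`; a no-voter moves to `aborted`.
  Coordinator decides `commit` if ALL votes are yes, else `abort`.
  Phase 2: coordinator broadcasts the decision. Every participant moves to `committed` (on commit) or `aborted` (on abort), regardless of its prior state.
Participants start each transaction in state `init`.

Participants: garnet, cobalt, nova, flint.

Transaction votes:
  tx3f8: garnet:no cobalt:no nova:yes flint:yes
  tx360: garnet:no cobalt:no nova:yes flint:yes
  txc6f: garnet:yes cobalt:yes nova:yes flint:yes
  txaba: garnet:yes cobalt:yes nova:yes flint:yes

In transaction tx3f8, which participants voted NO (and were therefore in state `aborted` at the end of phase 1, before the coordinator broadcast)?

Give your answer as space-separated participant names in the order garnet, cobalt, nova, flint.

Txn tx3f8 phase 1: garnet no -> aborted; cobalt no -> aborted; nova yes -> prepared; flint yes -> prepared

Answer: garnet cobalt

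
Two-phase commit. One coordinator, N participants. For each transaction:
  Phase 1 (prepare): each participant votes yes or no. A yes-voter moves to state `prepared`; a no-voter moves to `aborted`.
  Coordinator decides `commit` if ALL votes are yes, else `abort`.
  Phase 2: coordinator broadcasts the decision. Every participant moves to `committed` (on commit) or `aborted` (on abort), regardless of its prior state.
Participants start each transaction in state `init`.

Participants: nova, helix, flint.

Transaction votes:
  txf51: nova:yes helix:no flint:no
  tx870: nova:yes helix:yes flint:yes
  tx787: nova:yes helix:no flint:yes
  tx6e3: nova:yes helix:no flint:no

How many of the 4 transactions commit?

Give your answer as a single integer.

txf51: no from helix, flint -> abort (commits=0)
tx870: all yes -> commit (commits=1)
tx787: no from helix -> abort (commits=1)
tx6e3: no from helix, flint -> abort (commits=1)

Answer: 1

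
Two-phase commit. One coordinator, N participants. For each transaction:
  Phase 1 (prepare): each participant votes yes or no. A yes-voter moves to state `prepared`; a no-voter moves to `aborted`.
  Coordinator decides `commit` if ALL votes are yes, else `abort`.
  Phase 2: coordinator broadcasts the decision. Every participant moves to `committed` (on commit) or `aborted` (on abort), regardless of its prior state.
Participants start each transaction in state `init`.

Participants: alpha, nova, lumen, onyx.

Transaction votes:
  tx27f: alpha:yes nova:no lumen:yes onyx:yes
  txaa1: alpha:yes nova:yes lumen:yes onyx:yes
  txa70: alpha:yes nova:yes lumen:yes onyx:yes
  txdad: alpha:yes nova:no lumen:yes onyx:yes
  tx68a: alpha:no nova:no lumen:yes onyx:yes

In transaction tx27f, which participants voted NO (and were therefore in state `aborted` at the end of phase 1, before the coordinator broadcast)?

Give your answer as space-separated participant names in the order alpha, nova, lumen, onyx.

Txn tx27f phase 1: alpha yes -> prepared; nova no -> aborted; lumen yes -> prepared; onyx yes -> prepared

Answer: nova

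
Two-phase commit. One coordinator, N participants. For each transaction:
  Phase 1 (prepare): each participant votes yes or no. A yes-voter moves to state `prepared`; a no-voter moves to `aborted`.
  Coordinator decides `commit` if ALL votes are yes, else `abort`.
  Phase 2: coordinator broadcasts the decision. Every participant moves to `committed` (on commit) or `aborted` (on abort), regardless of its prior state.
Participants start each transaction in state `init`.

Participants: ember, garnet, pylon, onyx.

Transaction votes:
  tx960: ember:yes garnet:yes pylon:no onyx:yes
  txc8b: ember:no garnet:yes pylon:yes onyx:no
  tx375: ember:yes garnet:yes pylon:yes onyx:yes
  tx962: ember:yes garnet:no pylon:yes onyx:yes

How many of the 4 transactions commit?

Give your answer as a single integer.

tx960: no from pylon -> abort (commits=0)
txc8b: no from ember, onyx -> abort (commits=0)
tx375: all yes -> commit (commits=1)
tx962: no from garnet -> abort (commits=1)

Answer: 1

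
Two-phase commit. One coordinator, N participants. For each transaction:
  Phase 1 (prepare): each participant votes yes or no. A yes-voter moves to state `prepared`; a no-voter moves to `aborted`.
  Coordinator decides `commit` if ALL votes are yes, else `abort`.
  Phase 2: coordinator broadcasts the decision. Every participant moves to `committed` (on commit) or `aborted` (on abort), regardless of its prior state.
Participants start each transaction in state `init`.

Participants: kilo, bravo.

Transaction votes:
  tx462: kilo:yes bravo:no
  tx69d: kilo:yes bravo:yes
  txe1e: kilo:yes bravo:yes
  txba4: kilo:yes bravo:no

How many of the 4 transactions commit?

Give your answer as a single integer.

tx462: no from bravo -> abort (commits=0)
tx69d: all yes -> commit (commits=1)
txe1e: all yes -> commit (commits=2)
txba4: no from bravo -> abort (commits=2)

Answer: 2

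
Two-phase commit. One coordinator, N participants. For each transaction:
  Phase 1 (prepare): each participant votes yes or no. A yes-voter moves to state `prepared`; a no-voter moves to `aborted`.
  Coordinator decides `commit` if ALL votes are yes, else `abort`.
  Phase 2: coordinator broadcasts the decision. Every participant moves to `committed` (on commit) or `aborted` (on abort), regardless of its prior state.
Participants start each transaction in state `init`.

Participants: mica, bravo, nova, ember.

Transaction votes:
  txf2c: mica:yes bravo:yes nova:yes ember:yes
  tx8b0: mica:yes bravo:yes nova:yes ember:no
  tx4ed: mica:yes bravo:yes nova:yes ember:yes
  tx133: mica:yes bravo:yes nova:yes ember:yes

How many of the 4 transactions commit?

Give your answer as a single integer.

txf2c: all yes -> commit (commits=1)
tx8b0: no from ember -> abort (commits=1)
tx4ed: all yes -> commit (commits=2)
tx133: all yes -> commit (commits=3)

Answer: 3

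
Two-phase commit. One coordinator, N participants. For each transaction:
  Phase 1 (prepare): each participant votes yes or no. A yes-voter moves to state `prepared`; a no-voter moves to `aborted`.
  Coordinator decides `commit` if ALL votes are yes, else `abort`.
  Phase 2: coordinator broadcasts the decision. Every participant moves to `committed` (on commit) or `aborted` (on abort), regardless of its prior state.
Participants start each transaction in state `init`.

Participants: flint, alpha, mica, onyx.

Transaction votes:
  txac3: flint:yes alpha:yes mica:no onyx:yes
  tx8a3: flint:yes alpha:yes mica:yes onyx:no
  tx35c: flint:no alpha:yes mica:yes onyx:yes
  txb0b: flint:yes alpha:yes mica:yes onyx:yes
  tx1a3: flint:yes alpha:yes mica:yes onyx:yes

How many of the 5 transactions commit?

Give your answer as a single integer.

txac3: no from mica -> abort (commits=0)
tx8a3: no from onyx -> abort (commits=0)
tx35c: no from flint -> abort (commits=0)
txb0b: all yes -> commit (commits=1)
tx1a3: all yes -> commit (commits=2)

Answer: 2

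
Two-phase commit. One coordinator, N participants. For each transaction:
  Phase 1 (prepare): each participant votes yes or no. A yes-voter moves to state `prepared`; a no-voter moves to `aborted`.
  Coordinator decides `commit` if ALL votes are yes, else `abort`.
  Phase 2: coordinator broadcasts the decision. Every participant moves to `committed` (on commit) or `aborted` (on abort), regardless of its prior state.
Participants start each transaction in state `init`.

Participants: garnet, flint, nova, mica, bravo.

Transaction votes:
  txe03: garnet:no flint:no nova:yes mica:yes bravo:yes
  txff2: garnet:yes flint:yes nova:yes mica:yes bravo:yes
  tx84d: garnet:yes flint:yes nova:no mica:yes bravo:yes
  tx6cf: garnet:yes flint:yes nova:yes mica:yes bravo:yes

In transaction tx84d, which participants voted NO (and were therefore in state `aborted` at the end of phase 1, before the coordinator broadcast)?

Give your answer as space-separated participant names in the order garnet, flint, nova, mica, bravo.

Answer: nova

Derivation:
Txn tx84d phase 1: garnet yes -> prepared; flint yes -> prepared; nova no -> aborted; mica yes -> prepared; bravo yes -> prepared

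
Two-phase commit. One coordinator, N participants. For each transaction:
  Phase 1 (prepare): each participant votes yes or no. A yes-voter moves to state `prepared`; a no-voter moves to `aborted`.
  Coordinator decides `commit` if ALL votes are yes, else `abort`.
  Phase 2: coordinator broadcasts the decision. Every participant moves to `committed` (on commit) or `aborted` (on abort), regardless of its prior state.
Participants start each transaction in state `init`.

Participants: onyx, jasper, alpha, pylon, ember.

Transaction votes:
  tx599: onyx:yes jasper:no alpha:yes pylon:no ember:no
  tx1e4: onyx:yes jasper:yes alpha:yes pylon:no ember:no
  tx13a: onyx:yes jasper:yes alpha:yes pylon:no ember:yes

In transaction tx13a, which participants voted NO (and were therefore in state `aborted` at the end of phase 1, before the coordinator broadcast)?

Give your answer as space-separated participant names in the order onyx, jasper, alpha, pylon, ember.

Answer: pylon

Derivation:
Txn tx13a phase 1: onyx yes -> prepared; jasper yes -> prepared; alpha yes -> prepared; pylon no -> aborted; ember yes -> prepared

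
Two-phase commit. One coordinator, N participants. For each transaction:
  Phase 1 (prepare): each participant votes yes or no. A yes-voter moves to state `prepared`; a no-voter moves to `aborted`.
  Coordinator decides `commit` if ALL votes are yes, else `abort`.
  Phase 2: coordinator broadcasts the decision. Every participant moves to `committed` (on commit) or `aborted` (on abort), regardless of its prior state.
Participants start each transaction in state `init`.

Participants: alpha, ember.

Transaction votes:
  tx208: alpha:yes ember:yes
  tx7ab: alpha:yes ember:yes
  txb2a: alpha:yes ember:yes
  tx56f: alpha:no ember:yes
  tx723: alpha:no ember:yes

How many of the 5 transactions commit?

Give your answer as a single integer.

tx208: all yes -> commit (commits=1)
tx7ab: all yes -> commit (commits=2)
txb2a: all yes -> commit (commits=3)
tx56f: no from alpha -> abort (commits=3)
tx723: no from alpha -> abort (commits=3)

Answer: 3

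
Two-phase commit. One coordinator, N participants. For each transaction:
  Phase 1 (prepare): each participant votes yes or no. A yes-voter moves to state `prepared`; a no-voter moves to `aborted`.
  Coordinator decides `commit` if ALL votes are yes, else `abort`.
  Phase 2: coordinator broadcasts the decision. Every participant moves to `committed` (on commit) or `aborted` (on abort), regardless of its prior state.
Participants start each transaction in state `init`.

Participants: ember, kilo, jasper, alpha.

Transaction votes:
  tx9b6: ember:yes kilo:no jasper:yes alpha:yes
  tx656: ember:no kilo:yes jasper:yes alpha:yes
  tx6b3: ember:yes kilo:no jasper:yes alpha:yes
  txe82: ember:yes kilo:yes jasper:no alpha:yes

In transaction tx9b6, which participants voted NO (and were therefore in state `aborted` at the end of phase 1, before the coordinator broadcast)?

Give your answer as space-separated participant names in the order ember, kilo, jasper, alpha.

Txn tx9b6 phase 1: ember yes -> prepared; kilo no -> aborted; jasper yes -> prepared; alpha yes -> prepared

Answer: kilo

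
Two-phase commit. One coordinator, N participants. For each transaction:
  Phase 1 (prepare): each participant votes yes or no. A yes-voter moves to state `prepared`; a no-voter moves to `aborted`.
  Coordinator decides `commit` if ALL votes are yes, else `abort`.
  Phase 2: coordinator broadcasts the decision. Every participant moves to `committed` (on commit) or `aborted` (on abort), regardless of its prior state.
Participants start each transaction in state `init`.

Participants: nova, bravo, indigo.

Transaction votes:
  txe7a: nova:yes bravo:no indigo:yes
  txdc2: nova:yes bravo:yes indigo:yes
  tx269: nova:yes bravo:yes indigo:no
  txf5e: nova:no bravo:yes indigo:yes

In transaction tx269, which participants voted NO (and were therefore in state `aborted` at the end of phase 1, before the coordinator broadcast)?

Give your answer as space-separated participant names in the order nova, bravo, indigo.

Txn tx269 phase 1: nova yes -> prepared; bravo yes -> prepared; indigo no -> aborted

Answer: indigo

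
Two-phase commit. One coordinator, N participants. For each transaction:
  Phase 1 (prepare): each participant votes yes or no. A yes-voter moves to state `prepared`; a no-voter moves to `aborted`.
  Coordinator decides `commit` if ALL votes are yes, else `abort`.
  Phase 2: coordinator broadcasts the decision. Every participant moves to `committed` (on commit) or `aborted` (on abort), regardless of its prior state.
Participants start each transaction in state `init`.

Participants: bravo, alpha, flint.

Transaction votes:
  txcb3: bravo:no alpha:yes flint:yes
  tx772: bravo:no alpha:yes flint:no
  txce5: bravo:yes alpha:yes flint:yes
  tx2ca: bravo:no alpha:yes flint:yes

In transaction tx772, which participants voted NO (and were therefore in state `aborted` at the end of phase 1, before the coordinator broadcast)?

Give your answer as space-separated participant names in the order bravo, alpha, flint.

Txn tx772 phase 1: bravo no -> aborted; alpha yes -> prepared; flint no -> aborted

Answer: bravo flint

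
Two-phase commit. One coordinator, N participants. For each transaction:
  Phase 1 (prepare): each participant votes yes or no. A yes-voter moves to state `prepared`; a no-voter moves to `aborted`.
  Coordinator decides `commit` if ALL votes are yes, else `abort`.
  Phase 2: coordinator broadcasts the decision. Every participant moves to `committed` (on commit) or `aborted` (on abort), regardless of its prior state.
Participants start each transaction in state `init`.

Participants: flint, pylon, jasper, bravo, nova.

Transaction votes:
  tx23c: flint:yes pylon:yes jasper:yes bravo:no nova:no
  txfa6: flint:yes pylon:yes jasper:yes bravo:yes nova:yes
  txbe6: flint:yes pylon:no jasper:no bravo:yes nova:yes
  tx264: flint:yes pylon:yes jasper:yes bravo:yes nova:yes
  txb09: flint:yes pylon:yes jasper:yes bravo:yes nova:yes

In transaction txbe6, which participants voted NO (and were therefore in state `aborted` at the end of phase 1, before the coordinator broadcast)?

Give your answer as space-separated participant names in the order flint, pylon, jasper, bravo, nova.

Answer: pylon jasper

Derivation:
Txn txbe6 phase 1: flint yes -> prepared; pylon no -> aborted; jasper no -> aborted; bravo yes -> prepared; nova yes -> prepared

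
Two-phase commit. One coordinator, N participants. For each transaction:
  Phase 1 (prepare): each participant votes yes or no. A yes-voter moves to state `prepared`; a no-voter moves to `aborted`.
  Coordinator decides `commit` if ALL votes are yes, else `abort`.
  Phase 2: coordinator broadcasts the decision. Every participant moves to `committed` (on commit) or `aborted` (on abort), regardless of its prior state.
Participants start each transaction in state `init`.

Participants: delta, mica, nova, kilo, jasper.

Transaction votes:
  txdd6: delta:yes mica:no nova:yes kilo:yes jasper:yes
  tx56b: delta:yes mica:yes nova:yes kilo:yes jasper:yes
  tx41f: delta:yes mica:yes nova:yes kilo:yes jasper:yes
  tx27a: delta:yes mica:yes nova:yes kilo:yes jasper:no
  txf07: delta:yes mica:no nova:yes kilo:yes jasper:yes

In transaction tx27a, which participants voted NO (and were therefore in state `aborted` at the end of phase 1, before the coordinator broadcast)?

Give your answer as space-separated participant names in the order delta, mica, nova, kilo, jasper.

Txn tx27a phase 1: delta yes -> prepared; mica yes -> prepared; nova yes -> prepared; kilo yes -> prepared; jasper no -> aborted

Answer: jasper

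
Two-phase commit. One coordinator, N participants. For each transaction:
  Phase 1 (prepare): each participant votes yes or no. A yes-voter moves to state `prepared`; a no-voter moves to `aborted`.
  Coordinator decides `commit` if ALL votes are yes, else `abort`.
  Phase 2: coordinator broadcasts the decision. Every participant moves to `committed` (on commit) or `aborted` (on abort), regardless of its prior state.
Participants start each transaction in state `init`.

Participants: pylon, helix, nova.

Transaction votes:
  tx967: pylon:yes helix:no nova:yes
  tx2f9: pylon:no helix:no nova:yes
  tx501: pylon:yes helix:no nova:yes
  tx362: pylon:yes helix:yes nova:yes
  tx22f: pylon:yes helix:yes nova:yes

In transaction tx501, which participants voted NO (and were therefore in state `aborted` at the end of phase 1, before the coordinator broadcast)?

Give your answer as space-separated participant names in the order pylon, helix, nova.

Answer: helix

Derivation:
Txn tx501 phase 1: pylon yes -> prepared; helix no -> aborted; nova yes -> prepared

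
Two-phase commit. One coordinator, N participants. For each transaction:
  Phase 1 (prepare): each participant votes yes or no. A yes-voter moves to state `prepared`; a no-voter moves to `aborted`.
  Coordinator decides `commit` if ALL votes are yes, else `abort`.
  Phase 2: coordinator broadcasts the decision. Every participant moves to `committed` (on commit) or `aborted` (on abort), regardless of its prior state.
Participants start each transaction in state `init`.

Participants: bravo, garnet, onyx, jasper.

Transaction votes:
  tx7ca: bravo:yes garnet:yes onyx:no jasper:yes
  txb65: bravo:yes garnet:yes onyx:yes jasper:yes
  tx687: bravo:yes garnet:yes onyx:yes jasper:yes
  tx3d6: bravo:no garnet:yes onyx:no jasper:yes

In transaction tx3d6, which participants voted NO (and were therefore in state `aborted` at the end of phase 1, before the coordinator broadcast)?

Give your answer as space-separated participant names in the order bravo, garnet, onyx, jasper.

Txn tx3d6 phase 1: bravo no -> aborted; garnet yes -> prepared; onyx no -> aborted; jasper yes -> prepared

Answer: bravo onyx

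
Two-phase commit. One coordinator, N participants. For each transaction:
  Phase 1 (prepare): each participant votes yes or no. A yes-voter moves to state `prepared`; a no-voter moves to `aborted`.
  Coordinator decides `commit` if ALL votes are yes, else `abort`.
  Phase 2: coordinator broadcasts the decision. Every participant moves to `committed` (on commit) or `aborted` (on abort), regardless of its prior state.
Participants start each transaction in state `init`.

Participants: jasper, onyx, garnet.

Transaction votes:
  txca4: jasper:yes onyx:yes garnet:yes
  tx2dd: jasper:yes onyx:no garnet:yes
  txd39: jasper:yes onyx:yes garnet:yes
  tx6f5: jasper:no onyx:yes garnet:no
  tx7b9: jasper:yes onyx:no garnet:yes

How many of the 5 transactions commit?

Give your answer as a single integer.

txca4: all yes -> commit (commits=1)
tx2dd: no from onyx -> abort (commits=1)
txd39: all yes -> commit (commits=2)
tx6f5: no from jasper, garnet -> abort (commits=2)
tx7b9: no from onyx -> abort (commits=2)

Answer: 2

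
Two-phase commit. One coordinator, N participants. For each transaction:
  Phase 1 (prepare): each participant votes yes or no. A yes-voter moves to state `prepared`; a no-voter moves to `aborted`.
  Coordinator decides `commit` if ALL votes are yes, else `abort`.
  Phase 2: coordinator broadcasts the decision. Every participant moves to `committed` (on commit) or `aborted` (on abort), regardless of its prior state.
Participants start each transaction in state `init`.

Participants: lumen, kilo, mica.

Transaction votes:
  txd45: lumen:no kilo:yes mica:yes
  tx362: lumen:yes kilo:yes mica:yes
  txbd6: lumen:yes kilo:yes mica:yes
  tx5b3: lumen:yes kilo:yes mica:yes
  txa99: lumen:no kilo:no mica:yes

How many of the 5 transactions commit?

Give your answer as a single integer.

Answer: 3

Derivation:
txd45: no from lumen -> abort (commits=0)
tx362: all yes -> commit (commits=1)
txbd6: all yes -> commit (commits=2)
tx5b3: all yes -> commit (commits=3)
txa99: no from lumen, kilo -> abort (commits=3)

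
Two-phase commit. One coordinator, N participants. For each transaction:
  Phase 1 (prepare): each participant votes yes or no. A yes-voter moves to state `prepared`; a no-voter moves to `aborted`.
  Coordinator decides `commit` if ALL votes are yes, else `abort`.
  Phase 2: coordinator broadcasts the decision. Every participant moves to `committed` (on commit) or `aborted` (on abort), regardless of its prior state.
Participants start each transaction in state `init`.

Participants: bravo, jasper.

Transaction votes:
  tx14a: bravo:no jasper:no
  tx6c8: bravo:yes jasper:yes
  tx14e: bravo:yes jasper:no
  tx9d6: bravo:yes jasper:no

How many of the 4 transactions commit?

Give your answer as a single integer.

Answer: 1

Derivation:
tx14a: no from bravo, jasper -> abort (commits=0)
tx6c8: all yes -> commit (commits=1)
tx14e: no from jasper -> abort (commits=1)
tx9d6: no from jasper -> abort (commits=1)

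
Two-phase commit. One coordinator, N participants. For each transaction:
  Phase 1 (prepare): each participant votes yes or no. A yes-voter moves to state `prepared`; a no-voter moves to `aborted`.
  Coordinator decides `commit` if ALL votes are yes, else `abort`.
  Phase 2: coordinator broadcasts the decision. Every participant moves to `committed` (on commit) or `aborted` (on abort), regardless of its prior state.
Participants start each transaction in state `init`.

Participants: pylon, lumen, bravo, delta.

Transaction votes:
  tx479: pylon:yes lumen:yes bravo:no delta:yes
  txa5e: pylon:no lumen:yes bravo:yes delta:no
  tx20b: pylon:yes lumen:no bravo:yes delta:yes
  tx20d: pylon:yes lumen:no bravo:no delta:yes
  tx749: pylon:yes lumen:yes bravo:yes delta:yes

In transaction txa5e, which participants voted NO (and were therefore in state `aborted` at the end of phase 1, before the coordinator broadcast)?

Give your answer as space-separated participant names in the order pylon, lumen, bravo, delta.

Txn txa5e phase 1: pylon no -> aborted; lumen yes -> prepared; bravo yes -> prepared; delta no -> aborted

Answer: pylon delta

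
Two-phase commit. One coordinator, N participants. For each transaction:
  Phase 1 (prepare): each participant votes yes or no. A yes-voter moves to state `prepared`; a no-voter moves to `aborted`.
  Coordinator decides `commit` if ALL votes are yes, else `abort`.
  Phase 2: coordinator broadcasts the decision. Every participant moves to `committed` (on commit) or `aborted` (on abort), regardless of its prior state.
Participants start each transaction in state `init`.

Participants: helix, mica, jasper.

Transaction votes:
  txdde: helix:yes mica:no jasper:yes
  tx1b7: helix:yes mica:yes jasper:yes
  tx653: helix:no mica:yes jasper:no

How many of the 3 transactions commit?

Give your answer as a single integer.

Answer: 1

Derivation:
txdde: no from mica -> abort (commits=0)
tx1b7: all yes -> commit (commits=1)
tx653: no from helix, jasper -> abort (commits=1)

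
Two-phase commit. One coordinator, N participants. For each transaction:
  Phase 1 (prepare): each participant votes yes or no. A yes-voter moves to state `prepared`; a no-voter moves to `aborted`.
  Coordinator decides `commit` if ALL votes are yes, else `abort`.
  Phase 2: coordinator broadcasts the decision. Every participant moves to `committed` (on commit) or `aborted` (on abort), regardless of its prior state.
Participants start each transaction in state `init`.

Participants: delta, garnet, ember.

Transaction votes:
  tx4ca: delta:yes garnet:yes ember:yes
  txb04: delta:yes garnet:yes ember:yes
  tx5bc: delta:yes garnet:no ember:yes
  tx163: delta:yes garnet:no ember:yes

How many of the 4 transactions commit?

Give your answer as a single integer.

tx4ca: all yes -> commit (commits=1)
txb04: all yes -> commit (commits=2)
tx5bc: no from garnet -> abort (commits=2)
tx163: no from garnet -> abort (commits=2)

Answer: 2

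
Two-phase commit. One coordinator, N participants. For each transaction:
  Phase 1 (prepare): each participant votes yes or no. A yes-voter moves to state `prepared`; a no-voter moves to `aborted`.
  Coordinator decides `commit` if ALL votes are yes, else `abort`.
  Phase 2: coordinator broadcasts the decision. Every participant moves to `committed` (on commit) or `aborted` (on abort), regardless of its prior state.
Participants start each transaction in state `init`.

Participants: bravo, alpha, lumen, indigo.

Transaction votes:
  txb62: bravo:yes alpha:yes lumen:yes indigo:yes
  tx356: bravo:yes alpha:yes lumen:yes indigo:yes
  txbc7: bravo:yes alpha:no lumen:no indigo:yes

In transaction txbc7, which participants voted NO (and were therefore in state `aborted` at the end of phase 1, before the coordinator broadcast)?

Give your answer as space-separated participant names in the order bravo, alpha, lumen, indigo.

Answer: alpha lumen

Derivation:
Txn txbc7 phase 1: bravo yes -> prepared; alpha no -> aborted; lumen no -> aborted; indigo yes -> prepared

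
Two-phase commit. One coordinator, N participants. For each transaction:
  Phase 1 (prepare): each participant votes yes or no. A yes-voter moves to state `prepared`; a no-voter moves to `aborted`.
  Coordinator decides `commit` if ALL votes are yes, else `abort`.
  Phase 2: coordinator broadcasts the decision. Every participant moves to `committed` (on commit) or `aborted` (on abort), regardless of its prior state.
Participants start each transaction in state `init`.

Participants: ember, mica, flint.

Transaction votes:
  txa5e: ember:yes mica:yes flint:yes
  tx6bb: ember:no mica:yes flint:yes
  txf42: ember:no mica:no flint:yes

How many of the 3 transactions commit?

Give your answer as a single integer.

txa5e: all yes -> commit (commits=1)
tx6bb: no from ember -> abort (commits=1)
txf42: no from ember, mica -> abort (commits=1)

Answer: 1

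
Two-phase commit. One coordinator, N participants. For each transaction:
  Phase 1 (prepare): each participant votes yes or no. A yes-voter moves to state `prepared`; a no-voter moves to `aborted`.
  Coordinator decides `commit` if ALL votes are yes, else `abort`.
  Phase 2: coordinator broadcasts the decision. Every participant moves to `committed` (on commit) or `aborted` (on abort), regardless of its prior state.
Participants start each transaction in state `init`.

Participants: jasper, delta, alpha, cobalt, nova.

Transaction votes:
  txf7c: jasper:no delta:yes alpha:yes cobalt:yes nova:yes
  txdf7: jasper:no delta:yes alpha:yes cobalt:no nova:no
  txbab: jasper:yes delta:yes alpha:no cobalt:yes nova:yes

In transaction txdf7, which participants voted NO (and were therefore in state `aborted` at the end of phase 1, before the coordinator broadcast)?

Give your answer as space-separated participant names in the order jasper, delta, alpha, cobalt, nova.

Answer: jasper cobalt nova

Derivation:
Txn txdf7 phase 1: jasper no -> aborted; delta yes -> prepared; alpha yes -> prepared; cobalt no -> aborted; nova no -> aborted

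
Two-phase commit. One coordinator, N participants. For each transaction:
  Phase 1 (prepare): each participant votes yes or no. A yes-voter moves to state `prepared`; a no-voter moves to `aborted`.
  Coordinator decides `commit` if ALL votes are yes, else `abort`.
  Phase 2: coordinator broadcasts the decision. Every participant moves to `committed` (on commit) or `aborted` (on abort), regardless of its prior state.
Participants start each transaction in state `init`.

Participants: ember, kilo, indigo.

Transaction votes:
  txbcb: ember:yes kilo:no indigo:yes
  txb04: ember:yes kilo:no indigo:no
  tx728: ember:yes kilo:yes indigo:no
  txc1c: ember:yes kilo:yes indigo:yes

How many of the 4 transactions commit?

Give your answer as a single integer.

Answer: 1

Derivation:
txbcb: no from kilo -> abort (commits=0)
txb04: no from kilo, indigo -> abort (commits=0)
tx728: no from indigo -> abort (commits=0)
txc1c: all yes -> commit (commits=1)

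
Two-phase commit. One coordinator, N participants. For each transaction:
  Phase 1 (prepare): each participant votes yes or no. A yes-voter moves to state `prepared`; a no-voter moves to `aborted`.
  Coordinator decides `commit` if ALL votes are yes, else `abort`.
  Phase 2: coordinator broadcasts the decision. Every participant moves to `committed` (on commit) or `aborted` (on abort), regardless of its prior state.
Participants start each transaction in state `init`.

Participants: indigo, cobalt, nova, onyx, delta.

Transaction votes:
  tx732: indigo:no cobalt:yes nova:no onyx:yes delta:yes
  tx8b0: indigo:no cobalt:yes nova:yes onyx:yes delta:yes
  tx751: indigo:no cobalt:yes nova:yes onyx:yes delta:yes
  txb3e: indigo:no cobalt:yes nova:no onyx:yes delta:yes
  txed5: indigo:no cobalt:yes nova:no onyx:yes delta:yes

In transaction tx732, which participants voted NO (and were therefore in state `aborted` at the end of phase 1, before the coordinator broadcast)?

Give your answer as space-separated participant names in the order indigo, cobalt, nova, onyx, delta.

Answer: indigo nova

Derivation:
Txn tx732 phase 1: indigo no -> aborted; cobalt yes -> prepared; nova no -> aborted; onyx yes -> prepared; delta yes -> prepared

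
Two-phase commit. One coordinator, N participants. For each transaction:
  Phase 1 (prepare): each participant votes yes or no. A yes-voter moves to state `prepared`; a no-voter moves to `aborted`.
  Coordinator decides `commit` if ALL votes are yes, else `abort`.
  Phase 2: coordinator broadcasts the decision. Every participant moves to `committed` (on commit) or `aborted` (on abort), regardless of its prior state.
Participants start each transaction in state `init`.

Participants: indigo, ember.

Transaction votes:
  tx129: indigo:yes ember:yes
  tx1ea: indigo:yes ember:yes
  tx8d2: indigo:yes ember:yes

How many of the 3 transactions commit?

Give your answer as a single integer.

Answer: 3

Derivation:
tx129: all yes -> commit (commits=1)
tx1ea: all yes -> commit (commits=2)
tx8d2: all yes -> commit (commits=3)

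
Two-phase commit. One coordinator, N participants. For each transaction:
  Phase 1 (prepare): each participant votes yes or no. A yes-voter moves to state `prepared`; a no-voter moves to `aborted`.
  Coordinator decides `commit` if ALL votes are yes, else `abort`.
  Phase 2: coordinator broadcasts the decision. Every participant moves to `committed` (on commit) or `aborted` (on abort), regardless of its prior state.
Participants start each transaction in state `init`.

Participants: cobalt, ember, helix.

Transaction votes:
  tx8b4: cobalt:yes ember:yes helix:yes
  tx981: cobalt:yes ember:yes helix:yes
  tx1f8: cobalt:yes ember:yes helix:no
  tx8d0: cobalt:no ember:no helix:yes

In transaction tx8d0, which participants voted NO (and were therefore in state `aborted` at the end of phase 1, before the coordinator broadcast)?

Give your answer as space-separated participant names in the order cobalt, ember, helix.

Txn tx8d0 phase 1: cobalt no -> aborted; ember no -> aborted; helix yes -> prepared

Answer: cobalt ember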